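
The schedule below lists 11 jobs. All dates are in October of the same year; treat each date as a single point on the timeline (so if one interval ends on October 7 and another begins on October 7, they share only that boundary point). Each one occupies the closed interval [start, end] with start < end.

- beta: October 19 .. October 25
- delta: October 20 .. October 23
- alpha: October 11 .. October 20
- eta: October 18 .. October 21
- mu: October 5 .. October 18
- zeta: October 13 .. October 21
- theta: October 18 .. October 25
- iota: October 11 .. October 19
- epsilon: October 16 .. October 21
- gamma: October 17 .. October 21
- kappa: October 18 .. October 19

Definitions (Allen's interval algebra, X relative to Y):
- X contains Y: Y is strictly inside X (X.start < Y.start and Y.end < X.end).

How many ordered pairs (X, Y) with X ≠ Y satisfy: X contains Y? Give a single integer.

Checking all 110 ordered pairs for relation 'contains'; matching pairs in alphabetical order:
(alpha, kappa): alpha contains kappa ✓
(beta, delta): beta contains delta ✓
(epsilon, kappa): epsilon contains kappa ✓
(gamma, kappa): gamma contains kappa ✓
(theta, delta): theta contains delta ✓
(zeta, kappa): zeta contains kappa ✓
Count: 6.

6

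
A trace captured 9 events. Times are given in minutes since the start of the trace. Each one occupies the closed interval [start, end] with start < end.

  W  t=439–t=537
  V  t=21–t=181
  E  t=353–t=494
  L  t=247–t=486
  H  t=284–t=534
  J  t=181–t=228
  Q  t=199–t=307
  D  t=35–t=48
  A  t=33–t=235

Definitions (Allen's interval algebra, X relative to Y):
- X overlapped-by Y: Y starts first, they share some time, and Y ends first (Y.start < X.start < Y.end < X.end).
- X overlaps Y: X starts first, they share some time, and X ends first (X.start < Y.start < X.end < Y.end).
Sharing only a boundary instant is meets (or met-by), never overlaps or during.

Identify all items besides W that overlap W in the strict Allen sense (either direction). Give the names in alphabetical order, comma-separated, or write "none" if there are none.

Target W = [t=439, t=537].
A [t=33, t=235] → before → no.
D [t=35, t=48] → before → no.
E [t=353, t=494] → overlaps → yes.
H [t=284, t=534] → overlaps → yes.
J [t=181, t=228] → before → no.
L [t=247, t=486] → overlaps → yes.
Q [t=199, t=307] → before → no.
V [t=21, t=181] → before → no.
Result: E, H, L.

E, H, L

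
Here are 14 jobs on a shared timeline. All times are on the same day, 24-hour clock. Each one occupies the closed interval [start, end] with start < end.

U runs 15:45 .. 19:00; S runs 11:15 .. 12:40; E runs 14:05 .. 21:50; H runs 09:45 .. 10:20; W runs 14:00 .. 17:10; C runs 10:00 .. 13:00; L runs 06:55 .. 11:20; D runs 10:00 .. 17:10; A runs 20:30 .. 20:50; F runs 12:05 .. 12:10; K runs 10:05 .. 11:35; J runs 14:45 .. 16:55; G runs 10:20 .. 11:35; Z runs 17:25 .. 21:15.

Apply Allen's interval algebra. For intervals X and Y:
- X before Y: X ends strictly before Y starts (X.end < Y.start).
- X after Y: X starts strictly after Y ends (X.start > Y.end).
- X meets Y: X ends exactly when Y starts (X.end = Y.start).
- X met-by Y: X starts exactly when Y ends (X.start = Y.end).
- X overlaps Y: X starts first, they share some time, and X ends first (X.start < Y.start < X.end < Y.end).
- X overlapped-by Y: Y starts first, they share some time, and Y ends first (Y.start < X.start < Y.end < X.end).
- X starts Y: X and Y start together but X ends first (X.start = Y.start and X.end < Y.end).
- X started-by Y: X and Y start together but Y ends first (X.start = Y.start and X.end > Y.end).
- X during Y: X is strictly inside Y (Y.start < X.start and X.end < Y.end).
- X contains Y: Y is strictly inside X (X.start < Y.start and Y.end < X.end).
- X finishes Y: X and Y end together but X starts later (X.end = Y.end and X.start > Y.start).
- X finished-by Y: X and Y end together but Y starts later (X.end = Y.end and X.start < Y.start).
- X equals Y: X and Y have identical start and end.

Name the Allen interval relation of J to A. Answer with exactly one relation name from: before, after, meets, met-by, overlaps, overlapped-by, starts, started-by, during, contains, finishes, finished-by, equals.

J = [14:45, 16:55]; A = [20:30, 20:50].
Compare endpoints: J.start < A.start, J.start < A.end, J.end < A.start, J.end < A.end.
That pattern is 'before'.

before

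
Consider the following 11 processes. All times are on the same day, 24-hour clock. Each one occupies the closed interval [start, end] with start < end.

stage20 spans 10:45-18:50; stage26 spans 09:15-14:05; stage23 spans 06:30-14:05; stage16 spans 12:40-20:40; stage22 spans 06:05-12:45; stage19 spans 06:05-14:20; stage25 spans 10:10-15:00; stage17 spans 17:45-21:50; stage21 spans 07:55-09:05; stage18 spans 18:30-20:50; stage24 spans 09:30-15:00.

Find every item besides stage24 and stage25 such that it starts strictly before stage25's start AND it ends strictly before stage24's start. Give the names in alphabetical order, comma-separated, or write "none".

stage21

Conditions: its start is strictly before stage25's start (X.start < 10:10) AND its end is strictly before stage24's start (X.end < 09:30).
stage16: start 12:40 < 10:10? ✗; end 20:40 < 09:30? ✗ → no.
stage17: start 17:45 < 10:10? ✗; end 21:50 < 09:30? ✗ → no.
stage18: start 18:30 < 10:10? ✗; end 20:50 < 09:30? ✗ → no.
stage19: start 06:05 < 10:10? ✓; end 14:20 < 09:30? ✗ → no.
stage20: start 10:45 < 10:10? ✗; end 18:50 < 09:30? ✗ → no.
stage21: start 07:55 < 10:10? ✓; end 09:05 < 09:30? ✓ → yes.
stage22: start 06:05 < 10:10? ✓; end 12:45 < 09:30? ✗ → no.
stage23: start 06:30 < 10:10? ✓; end 14:05 < 09:30? ✗ → no.
stage26: start 09:15 < 10:10? ✓; end 14:05 < 09:30? ✗ → no.
Result: stage21.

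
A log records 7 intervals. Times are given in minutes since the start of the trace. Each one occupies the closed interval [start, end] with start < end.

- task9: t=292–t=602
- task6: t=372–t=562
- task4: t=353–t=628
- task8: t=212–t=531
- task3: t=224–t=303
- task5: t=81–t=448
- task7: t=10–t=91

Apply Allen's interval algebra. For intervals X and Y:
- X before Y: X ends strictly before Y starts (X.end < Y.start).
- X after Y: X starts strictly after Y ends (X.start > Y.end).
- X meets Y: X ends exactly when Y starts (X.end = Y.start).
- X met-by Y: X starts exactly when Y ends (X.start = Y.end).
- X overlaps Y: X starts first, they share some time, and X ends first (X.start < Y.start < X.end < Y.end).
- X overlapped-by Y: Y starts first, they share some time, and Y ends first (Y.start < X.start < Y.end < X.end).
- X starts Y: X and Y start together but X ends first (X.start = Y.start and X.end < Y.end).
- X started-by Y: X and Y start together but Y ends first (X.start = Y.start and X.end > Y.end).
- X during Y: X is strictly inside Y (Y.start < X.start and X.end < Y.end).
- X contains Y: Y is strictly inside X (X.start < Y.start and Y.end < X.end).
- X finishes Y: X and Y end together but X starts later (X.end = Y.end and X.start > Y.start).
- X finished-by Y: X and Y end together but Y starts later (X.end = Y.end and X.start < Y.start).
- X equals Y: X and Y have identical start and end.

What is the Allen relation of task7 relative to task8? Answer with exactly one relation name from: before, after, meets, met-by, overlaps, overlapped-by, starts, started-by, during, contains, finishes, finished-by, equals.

before

task7 = [t=10, t=91]; task8 = [t=212, t=531].
Compare endpoints: task7.start < task8.start, task7.start < task8.end, task7.end < task8.start, task7.end < task8.end.
That pattern is 'before'.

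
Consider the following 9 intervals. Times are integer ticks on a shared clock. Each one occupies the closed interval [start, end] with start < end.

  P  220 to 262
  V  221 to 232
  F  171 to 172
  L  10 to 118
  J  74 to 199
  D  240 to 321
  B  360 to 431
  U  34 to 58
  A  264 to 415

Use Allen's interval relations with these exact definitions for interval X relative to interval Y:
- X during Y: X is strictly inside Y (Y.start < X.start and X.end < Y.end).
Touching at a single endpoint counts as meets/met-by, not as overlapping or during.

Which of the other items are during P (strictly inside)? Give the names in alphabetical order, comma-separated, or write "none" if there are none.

V

Target P = [220, 262].
A [264, 415] → after → no.
B [360, 431] → after → no.
D [240, 321] → overlapped-by → no.
F [171, 172] → before → no.
J [74, 199] → before → no.
L [10, 118] → before → no.
U [34, 58] → before → no.
V [221, 232] → during → yes.
Result: V.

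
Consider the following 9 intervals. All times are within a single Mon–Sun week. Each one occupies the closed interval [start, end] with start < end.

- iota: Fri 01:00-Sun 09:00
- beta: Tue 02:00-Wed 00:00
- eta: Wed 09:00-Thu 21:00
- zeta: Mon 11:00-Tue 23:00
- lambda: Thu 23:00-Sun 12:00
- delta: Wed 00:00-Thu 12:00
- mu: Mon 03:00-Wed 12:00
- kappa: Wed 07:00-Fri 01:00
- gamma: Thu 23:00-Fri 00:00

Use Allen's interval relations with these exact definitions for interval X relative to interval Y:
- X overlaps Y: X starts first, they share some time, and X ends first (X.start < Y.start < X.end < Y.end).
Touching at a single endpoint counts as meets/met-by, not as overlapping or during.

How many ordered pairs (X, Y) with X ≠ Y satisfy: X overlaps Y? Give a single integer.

Checking all 72 ordered pairs for relation 'overlaps'; matching pairs in alphabetical order:
(delta, eta): delta overlaps eta ✓
(delta, kappa): delta overlaps kappa ✓
(kappa, lambda): kappa overlaps lambda ✓
(mu, delta): mu overlaps delta ✓
(mu, eta): mu overlaps eta ✓
(mu, kappa): mu overlaps kappa ✓
(zeta, beta): zeta overlaps beta ✓
Count: 7.

7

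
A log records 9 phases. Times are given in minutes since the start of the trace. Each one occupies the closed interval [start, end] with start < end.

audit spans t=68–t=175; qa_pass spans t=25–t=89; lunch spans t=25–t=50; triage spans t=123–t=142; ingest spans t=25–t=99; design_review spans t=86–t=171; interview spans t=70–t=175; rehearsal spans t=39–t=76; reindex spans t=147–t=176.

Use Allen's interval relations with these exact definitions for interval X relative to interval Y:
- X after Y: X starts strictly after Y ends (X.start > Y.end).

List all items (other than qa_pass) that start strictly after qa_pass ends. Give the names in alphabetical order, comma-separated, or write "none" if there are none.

Target qa_pass = [t=25, t=89].
audit [t=68, t=175] → overlapped-by → no.
design_review [t=86, t=171] → overlapped-by → no.
ingest [t=25, t=99] → started-by → no.
interview [t=70, t=175] → overlapped-by → no.
lunch [t=25, t=50] → starts → no.
rehearsal [t=39, t=76] → during → no.
reindex [t=147, t=176] → after → yes.
triage [t=123, t=142] → after → yes.
Result: reindex, triage.

reindex, triage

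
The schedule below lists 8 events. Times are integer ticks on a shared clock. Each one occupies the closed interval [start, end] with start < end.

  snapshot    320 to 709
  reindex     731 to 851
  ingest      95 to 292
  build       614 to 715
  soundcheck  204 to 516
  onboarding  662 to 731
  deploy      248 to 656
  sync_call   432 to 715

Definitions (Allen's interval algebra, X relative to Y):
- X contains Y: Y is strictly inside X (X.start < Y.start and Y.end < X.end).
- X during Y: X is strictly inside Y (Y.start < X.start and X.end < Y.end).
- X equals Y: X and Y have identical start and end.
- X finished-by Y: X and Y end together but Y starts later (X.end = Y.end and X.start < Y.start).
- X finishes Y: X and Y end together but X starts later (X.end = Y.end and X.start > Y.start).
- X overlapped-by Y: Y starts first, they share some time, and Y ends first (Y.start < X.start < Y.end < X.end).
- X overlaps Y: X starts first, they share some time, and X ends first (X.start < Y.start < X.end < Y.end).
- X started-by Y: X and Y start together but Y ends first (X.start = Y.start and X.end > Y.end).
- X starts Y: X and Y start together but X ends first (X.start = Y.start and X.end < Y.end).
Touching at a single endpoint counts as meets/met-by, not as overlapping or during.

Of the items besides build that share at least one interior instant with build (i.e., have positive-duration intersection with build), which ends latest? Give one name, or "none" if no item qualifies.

Target build = [614, 715].
deploy [248, 656] → overlaps → candidate.
ingest [95, 292] → before → excluded.
onboarding [662, 731] → overlapped-by → candidate.
reindex [731, 851] → after → excluded.
snapshot [320, 709] → overlaps → candidate.
soundcheck [204, 516] → before → excluded.
sync_call [432, 715] → finished-by → candidate.
Among candidates, latest end is 731 → onboarding.

onboarding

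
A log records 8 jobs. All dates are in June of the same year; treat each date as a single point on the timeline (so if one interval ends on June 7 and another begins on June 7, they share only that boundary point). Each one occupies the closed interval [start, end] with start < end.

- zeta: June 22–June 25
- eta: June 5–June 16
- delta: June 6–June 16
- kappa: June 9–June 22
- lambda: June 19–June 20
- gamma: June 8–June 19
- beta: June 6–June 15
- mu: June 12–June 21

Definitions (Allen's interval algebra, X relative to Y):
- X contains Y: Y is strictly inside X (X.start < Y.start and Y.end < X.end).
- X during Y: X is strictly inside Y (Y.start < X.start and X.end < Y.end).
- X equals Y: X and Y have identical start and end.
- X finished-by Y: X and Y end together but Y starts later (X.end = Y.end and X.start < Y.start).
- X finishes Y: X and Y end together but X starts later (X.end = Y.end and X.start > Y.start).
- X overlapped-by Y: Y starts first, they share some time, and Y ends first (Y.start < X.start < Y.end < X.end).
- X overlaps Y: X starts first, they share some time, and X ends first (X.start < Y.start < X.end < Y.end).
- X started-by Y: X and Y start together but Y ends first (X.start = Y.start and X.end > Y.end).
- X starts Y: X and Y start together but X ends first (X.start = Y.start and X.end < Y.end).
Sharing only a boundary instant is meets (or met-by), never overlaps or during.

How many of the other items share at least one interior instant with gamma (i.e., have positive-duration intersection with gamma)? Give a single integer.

5

Target gamma = [June 8, June 19].
beta [June 6, June 15] → overlaps → counts.
delta [June 6, June 16] → overlaps → counts.
eta [June 5, June 16] → overlaps → counts.
kappa [June 9, June 22] → overlapped-by → counts.
lambda [June 19, June 20] → met-by → no.
mu [June 12, June 21] → overlapped-by → counts.
zeta [June 22, June 25] → after → no.
Total: 5.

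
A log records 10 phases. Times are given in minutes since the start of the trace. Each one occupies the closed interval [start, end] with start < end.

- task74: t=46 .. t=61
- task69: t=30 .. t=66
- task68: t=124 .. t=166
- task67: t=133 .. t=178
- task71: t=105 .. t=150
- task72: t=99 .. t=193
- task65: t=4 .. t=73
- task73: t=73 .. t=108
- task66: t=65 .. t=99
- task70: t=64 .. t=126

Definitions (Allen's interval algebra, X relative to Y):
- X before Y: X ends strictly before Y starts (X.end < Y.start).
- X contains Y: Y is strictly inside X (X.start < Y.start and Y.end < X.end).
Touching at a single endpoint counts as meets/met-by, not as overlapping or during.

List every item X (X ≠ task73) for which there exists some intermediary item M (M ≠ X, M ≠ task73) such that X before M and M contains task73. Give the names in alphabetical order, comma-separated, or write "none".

task74

Target task73 = [t=73, t=108].
Intermediaries M with M contains task73: task70.
Via task70 — items with X before task70: task74.
Union: task74.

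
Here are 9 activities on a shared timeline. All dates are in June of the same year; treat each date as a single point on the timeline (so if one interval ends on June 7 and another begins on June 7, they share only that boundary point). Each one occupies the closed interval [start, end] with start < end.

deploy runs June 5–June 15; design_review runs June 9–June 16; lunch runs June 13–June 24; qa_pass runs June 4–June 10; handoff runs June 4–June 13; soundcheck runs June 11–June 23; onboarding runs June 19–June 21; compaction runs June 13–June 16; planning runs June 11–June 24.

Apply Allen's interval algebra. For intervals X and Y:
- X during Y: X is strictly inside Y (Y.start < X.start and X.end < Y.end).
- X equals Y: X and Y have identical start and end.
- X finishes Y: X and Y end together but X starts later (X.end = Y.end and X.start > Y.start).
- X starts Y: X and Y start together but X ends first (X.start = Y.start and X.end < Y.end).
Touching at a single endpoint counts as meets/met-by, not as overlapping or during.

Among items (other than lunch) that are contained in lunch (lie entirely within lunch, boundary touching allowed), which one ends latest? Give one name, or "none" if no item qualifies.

Target lunch = [June 13, June 24].
compaction [June 13, June 16] → starts → candidate.
deploy [June 5, June 15] → overlaps → excluded.
design_review [June 9, June 16] → overlaps → excluded.
handoff [June 4, June 13] → meets → excluded.
onboarding [June 19, June 21] → during → candidate.
planning [June 11, June 24] → finished-by → excluded.
qa_pass [June 4, June 10] → before → excluded.
soundcheck [June 11, June 23] → overlaps → excluded.
Among candidates, latest end is June 21 → onboarding.

onboarding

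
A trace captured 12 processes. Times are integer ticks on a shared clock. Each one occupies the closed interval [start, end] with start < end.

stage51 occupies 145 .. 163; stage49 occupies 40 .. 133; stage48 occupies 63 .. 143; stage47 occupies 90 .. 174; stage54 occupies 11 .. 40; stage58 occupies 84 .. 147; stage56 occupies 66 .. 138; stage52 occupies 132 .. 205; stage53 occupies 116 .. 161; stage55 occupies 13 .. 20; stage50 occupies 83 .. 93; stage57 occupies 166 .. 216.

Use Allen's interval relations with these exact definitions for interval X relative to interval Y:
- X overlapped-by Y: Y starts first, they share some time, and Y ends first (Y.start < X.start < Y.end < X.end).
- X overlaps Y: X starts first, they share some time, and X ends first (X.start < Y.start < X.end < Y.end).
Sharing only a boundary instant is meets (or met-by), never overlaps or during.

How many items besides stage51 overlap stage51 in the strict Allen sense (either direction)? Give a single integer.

Target stage51 = [145, 163].
stage47 [90, 174] → contains → no.
stage48 [63, 143] → before → no.
stage49 [40, 133] → before → no.
stage50 [83, 93] → before → no.
stage52 [132, 205] → contains → no.
stage53 [116, 161] → overlaps → counts.
stage54 [11, 40] → before → no.
stage55 [13, 20] → before → no.
stage56 [66, 138] → before → no.
stage57 [166, 216] → after → no.
stage58 [84, 147] → overlaps → counts.
Total: 2.

2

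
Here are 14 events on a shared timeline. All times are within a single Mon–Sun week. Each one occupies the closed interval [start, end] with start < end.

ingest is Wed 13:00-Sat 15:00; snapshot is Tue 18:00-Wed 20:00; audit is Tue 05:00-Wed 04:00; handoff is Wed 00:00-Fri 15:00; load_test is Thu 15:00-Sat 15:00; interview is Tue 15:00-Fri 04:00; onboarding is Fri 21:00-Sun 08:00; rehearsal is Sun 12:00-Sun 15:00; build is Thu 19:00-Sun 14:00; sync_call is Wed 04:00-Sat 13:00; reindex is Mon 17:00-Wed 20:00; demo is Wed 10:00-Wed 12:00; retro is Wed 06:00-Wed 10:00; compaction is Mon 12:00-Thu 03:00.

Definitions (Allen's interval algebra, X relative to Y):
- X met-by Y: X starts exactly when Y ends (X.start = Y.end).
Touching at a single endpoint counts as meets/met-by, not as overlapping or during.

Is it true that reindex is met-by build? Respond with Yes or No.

No

reindex = [Mon 17:00, Wed 20:00], build = [Thu 19:00, Sun 14:00].
Actual relation of reindex to build: before.
Asked whether 'met-by' holds → No.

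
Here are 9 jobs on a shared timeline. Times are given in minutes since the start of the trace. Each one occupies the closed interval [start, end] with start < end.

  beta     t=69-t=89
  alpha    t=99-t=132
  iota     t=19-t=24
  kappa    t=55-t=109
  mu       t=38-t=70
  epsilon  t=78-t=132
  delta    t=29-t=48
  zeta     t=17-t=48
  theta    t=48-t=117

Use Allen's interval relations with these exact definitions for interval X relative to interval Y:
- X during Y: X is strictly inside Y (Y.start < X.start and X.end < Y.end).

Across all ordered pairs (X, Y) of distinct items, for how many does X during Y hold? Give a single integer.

4

Checking all 72 ordered pairs for relation 'during'; matching pairs in alphabetical order:
(beta, kappa): beta during kappa ✓
(beta, theta): beta during theta ✓
(iota, zeta): iota during zeta ✓
(kappa, theta): kappa during theta ✓
Count: 4.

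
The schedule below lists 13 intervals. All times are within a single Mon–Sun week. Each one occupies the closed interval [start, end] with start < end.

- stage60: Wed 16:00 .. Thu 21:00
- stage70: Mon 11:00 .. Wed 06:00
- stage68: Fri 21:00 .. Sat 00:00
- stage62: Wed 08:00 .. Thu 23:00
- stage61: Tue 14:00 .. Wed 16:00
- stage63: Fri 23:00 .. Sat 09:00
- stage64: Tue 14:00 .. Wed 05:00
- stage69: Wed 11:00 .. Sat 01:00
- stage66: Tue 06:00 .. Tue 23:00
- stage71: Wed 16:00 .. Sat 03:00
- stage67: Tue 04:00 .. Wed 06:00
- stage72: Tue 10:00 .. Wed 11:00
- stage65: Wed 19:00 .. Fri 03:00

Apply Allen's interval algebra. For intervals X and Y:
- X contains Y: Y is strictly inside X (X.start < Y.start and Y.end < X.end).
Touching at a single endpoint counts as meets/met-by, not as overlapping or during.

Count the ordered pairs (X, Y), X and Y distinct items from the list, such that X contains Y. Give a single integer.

Checking all 156 ordered pairs for relation 'contains'; matching pairs in alphabetical order:
(stage62, stage60): stage62 contains stage60 ✓
(stage67, stage64): stage67 contains stage64 ✓
(stage67, stage66): stage67 contains stage66 ✓
(stage69, stage60): stage69 contains stage60 ✓
(stage69, stage65): stage69 contains stage65 ✓
(stage69, stage68): stage69 contains stage68 ✓
(stage70, stage64): stage70 contains stage64 ✓
(stage70, stage66): stage70 contains stage66 ✓
(stage71, stage65): stage71 contains stage65 ✓
(stage71, stage68): stage71 contains stage68 ✓
(stage72, stage64): stage72 contains stage64 ✓
Count: 11.

11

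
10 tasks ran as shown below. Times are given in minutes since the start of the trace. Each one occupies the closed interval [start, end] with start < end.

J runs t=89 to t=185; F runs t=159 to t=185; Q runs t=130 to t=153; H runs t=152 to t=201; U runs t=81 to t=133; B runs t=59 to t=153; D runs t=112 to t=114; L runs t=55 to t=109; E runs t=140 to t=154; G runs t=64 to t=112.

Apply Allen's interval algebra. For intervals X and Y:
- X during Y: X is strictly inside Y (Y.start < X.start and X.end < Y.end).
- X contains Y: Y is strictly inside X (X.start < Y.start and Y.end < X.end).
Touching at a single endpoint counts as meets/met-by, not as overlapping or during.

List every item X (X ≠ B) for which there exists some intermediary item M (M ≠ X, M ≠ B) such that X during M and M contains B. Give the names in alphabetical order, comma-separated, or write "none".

none

Target B = [t=59, t=153].
Intermediaries M with M contains B: none.
Union: none.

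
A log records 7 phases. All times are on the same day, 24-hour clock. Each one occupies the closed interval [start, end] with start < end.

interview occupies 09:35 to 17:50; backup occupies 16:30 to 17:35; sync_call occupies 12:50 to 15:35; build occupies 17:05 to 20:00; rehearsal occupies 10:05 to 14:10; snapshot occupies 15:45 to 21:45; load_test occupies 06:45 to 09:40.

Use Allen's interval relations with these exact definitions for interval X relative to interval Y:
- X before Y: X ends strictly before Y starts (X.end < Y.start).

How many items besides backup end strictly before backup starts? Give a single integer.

Target backup = [16:30, 17:35].
build [17:05, 20:00] → overlapped-by → no.
interview [09:35, 17:50] → contains → no.
load_test [06:45, 09:40] → before → counts.
rehearsal [10:05, 14:10] → before → counts.
snapshot [15:45, 21:45] → contains → no.
sync_call [12:50, 15:35] → before → counts.
Total: 3.

3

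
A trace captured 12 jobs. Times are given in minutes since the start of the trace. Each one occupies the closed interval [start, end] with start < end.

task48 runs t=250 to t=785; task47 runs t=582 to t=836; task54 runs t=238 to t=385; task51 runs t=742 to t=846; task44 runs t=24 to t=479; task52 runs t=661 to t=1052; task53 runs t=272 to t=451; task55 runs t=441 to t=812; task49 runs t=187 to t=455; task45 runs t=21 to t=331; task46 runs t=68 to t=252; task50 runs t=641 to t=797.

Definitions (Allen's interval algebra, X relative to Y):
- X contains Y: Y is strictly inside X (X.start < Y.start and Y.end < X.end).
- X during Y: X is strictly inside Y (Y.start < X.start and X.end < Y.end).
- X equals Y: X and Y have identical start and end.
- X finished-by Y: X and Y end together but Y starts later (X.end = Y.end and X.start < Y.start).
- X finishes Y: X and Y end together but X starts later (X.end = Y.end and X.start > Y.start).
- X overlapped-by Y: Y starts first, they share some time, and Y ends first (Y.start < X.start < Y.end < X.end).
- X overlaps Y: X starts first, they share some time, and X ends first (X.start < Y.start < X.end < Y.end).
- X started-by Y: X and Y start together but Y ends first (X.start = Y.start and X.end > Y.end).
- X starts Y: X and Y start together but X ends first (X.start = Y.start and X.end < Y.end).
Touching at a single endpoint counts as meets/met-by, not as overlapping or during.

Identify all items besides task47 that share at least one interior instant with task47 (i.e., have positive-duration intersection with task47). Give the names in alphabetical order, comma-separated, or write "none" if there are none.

task48, task50, task51, task52, task55

Target task47 = [t=582, t=836].
task44 [t=24, t=479] → before → no.
task45 [t=21, t=331] → before → no.
task46 [t=68, t=252] → before → no.
task48 [t=250, t=785] → overlaps → yes.
task49 [t=187, t=455] → before → no.
task50 [t=641, t=797] → during → yes.
task51 [t=742, t=846] → overlapped-by → yes.
task52 [t=661, t=1052] → overlapped-by → yes.
task53 [t=272, t=451] → before → no.
task54 [t=238, t=385] → before → no.
task55 [t=441, t=812] → overlaps → yes.
Result: task48, task50, task51, task52, task55.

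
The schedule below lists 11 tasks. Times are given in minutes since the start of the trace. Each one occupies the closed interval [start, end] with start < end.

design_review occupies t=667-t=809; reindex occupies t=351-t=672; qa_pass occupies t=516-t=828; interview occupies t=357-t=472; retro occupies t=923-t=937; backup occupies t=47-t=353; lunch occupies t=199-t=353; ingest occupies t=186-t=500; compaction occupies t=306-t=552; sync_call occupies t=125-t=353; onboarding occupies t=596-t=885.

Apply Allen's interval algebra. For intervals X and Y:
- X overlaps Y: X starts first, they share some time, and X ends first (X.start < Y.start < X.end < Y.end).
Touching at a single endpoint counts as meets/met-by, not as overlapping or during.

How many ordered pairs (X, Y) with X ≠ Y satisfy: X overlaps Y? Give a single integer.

Checking all 110 ordered pairs for relation 'overlaps'; matching pairs in alphabetical order:
(backup, compaction): backup overlaps compaction ✓
(backup, ingest): backup overlaps ingest ✓
(backup, reindex): backup overlaps reindex ✓
(compaction, qa_pass): compaction overlaps qa_pass ✓
(compaction, reindex): compaction overlaps reindex ✓
(ingest, compaction): ingest overlaps compaction ✓
(ingest, reindex): ingest overlaps reindex ✓
(lunch, compaction): lunch overlaps compaction ✓
(lunch, reindex): lunch overlaps reindex ✓
(qa_pass, onboarding): qa_pass overlaps onboarding ✓
(reindex, design_review): reindex overlaps design_review ✓
(reindex, onboarding): reindex overlaps onboarding ✓
(reindex, qa_pass): reindex overlaps qa_pass ✓
(sync_call, compaction): sync_call overlaps compaction ✓
(sync_call, ingest): sync_call overlaps ingest ✓
(sync_call, reindex): sync_call overlaps reindex ✓
Count: 16.

16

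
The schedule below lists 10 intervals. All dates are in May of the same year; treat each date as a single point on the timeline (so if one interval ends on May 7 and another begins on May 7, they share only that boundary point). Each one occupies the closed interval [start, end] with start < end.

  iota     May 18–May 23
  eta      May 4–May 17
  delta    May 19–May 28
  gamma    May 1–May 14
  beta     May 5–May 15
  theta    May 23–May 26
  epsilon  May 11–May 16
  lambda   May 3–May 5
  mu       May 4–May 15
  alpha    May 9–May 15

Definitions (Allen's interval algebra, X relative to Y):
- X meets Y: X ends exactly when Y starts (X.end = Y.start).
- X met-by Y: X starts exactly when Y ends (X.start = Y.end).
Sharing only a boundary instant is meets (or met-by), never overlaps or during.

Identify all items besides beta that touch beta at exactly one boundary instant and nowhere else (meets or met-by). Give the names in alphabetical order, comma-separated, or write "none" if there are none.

lambda

Target beta = [May 5, May 15].
alpha [May 9, May 15] → finishes → no.
delta [May 19, May 28] → after → no.
epsilon [May 11, May 16] → overlapped-by → no.
eta [May 4, May 17] → contains → no.
gamma [May 1, May 14] → overlaps → no.
iota [May 18, May 23] → after → no.
lambda [May 3, May 5] → meets → yes.
mu [May 4, May 15] → finished-by → no.
theta [May 23, May 26] → after → no.
Result: lambda.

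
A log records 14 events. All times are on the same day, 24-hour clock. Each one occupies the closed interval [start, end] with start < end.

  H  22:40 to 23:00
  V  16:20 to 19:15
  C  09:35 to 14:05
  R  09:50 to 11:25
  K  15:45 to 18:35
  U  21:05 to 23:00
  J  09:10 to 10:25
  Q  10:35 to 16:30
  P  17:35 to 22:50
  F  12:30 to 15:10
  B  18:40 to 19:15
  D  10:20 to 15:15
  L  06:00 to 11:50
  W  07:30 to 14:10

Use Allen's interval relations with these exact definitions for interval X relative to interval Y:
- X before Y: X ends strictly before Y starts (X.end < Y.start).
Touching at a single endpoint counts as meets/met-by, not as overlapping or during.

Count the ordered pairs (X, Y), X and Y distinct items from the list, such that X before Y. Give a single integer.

57

Checking all 182 ordered pairs for relation 'before'; matching pairs in alphabetical order:
(B, H): B before H ✓
(B, U): B before U ✓
(C, B): C before B ✓
(C, H): C before H ✓
(C, K): C before K ✓
(C, P): C before P ✓
(C, U): C before U ✓
(C, V): C before V ✓
(D, B): D before B ✓
(D, H): D before H ✓
(D, K): D before K ✓
(D, P): D before P ✓
(D, U): D before U ✓
(D, V): D before V ✓
(F, B): F before B ✓
(F, H): F before H ✓
(F, K): F before K ✓
(F, P): F before P ✓
(F, U): F before U ✓
(F, V): F before V ✓
(J, B): J before B ✓
(J, F): J before F ✓
(J, H): J before H ✓
(J, K): J before K ✓
... plus 33 further pairs not listed.
Count: 57.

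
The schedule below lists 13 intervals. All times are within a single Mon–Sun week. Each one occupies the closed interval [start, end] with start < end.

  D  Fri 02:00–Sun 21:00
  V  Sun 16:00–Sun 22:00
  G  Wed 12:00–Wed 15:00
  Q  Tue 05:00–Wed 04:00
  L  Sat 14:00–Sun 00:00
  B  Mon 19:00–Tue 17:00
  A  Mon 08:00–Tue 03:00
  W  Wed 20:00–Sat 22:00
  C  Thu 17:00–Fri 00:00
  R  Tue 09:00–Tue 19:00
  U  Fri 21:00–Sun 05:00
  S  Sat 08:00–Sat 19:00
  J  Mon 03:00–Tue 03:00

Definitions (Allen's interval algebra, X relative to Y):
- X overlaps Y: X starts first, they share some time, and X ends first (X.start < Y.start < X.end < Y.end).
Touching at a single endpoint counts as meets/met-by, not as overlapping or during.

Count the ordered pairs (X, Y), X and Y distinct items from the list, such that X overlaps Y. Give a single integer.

9

Checking all 156 ordered pairs for relation 'overlaps'; matching pairs in alphabetical order:
(A, B): A overlaps B ✓
(B, Q): B overlaps Q ✓
(B, R): B overlaps R ✓
(D, V): D overlaps V ✓
(J, B): J overlaps B ✓
(S, L): S overlaps L ✓
(W, D): W overlaps D ✓
(W, L): W overlaps L ✓
(W, U): W overlaps U ✓
Count: 9.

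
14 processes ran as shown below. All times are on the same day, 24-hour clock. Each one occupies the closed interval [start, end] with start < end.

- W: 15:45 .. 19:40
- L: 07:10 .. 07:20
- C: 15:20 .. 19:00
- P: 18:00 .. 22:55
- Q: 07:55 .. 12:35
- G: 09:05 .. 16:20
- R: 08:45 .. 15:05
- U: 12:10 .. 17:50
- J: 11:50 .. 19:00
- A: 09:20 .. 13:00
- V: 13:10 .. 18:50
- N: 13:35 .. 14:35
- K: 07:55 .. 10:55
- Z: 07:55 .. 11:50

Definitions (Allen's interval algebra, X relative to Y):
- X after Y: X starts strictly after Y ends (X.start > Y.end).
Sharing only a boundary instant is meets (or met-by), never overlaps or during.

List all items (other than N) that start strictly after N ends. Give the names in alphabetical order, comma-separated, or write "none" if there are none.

C, P, W

Target N = [13:35, 14:35].
A [09:20, 13:00] → before → no.
C [15:20, 19:00] → after → yes.
G [09:05, 16:20] → contains → no.
J [11:50, 19:00] → contains → no.
K [07:55, 10:55] → before → no.
L [07:10, 07:20] → before → no.
P [18:00, 22:55] → after → yes.
Q [07:55, 12:35] → before → no.
R [08:45, 15:05] → contains → no.
U [12:10, 17:50] → contains → no.
V [13:10, 18:50] → contains → no.
W [15:45, 19:40] → after → yes.
Z [07:55, 11:50] → before → no.
Result: C, P, W.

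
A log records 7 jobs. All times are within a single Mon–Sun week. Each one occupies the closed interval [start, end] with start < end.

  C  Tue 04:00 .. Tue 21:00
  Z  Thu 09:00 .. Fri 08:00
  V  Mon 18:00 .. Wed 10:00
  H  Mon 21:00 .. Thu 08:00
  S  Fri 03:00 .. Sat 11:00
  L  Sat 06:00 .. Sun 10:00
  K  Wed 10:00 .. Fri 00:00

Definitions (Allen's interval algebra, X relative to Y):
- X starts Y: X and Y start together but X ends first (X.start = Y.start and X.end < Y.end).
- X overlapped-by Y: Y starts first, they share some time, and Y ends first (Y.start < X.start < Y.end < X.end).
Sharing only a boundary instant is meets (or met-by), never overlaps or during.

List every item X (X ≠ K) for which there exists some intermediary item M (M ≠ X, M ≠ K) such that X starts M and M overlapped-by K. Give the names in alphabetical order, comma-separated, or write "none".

Target K = [Wed 10:00, Fri 00:00].
Intermediaries M with M overlapped-by K: Z.
Via Z — items with X starts Z: none.
Union: none.

none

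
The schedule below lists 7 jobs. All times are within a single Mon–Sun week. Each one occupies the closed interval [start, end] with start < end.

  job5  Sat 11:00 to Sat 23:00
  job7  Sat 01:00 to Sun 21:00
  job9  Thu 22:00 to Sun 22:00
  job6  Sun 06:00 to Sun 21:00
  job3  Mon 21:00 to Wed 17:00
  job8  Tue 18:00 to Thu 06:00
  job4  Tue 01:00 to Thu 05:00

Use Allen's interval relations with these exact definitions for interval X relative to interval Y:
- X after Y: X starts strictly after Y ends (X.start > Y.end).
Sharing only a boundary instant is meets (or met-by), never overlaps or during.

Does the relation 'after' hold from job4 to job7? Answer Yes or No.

job4 = [Tue 01:00, Thu 05:00], job7 = [Sat 01:00, Sun 21:00].
Actual relation of job4 to job7: before.
Asked whether 'after' holds → No.

No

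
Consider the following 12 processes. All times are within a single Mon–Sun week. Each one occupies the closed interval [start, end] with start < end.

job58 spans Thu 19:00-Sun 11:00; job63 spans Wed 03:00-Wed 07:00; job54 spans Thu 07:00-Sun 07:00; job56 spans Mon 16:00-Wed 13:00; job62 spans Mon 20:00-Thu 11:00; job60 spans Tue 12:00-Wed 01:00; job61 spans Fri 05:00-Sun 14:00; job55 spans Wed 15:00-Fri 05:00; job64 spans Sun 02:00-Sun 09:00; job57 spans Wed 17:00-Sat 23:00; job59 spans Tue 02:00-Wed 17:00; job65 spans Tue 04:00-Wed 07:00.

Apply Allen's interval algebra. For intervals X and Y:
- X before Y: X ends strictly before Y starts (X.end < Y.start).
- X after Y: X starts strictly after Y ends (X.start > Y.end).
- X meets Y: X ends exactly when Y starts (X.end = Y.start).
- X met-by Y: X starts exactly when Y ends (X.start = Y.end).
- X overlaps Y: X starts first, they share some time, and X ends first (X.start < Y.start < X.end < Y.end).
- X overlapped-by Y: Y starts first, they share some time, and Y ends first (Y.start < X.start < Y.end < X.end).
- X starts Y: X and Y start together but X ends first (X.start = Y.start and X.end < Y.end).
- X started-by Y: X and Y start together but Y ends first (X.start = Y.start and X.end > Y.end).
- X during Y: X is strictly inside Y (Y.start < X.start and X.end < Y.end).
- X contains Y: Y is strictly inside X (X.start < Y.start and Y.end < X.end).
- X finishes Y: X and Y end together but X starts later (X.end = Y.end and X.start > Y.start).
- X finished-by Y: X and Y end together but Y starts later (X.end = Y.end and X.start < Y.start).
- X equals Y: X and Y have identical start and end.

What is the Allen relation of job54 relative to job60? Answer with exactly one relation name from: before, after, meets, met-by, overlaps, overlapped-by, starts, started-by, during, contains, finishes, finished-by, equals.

after

job54 = [Thu 07:00, Sun 07:00]; job60 = [Tue 12:00, Wed 01:00].
Compare endpoints: job54.start > job60.start, job54.start > job60.end, job54.end > job60.start, job54.end > job60.end.
That pattern is 'after'.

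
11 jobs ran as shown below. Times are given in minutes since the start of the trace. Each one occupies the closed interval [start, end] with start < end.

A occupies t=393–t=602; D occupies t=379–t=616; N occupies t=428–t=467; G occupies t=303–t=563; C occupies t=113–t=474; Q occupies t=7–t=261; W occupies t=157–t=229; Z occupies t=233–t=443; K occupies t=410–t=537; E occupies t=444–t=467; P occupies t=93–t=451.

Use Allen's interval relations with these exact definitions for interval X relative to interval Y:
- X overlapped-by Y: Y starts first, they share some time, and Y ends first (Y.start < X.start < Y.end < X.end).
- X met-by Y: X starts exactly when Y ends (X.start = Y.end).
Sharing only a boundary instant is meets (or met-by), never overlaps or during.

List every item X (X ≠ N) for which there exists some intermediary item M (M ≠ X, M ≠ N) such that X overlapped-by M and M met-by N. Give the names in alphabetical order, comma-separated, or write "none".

none

Target N = [t=428, t=467].
Intermediaries M with M met-by N: none.
Union: none.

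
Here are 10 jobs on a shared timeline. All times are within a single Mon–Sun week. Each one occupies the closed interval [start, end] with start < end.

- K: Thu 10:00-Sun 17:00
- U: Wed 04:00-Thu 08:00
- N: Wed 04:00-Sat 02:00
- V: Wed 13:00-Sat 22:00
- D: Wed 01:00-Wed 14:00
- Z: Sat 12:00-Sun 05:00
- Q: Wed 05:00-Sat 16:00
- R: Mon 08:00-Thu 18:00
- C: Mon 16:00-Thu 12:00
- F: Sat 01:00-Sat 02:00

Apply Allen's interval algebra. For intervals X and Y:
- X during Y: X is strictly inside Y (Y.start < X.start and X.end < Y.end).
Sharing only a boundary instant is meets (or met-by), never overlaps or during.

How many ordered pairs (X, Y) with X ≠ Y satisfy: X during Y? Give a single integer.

9

Checking all 90 ordered pairs for relation 'during'; matching pairs in alphabetical order:
(C, R): C during R ✓
(D, C): D during C ✓
(D, R): D during R ✓
(F, K): F during K ✓
(F, Q): F during Q ✓
(F, V): F during V ✓
(U, C): U during C ✓
(U, R): U during R ✓
(Z, K): Z during K ✓
Count: 9.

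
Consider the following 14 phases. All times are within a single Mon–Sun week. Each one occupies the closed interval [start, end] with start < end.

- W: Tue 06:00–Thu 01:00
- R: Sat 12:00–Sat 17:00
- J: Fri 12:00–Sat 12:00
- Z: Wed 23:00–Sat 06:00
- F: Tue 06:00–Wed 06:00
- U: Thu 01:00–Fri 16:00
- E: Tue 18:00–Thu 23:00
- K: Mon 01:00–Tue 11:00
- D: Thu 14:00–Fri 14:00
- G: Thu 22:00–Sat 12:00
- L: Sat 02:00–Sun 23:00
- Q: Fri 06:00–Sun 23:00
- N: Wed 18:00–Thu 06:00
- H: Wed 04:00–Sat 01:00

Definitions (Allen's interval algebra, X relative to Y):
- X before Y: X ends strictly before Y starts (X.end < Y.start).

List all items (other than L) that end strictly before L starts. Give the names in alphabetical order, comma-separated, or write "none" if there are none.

Target L = [Sat 02:00, Sun 23:00].
D [Thu 14:00, Fri 14:00] → before → yes.
E [Tue 18:00, Thu 23:00] → before → yes.
F [Tue 06:00, Wed 06:00] → before → yes.
G [Thu 22:00, Sat 12:00] → overlaps → no.
H [Wed 04:00, Sat 01:00] → before → yes.
J [Fri 12:00, Sat 12:00] → overlaps → no.
K [Mon 01:00, Tue 11:00] → before → yes.
N [Wed 18:00, Thu 06:00] → before → yes.
Q [Fri 06:00, Sun 23:00] → finished-by → no.
R [Sat 12:00, Sat 17:00] → during → no.
U [Thu 01:00, Fri 16:00] → before → yes.
W [Tue 06:00, Thu 01:00] → before → yes.
Z [Wed 23:00, Sat 06:00] → overlaps → no.
Result: D, E, F, H, K, N, U, W.

D, E, F, H, K, N, U, W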